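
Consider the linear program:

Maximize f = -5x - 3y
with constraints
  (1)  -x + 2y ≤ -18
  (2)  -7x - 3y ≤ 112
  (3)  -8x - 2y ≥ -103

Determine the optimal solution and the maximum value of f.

Feasible corners and f = -5x - 3y:
  (-10, -14) → f = 92
  (121/9, -41/18) → f = -1087/18
  (533/10, -1617/10) → f = 1093/5

The binding constraints are -7x - 3y = 112 and -8x - 2y = -103.
Solving simultaneously gives x = 533/10, y = -1617/10.

x = 533/10, y = -1617/10, maximum f = 1093/5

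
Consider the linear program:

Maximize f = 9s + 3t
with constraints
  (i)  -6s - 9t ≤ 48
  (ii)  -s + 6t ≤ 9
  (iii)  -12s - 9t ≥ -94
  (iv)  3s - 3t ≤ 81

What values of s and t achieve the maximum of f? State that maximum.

s = 337/21, t = -230/21, maximum f = 781/7

Vertices and f = 9s + 3t:
  (-41/5, 2/15) → f = -367/5
  (13, -14) → f = 75
  (161/27, 202/81) → f = 1651/27
  (337/21, -230/21) → f = 781/7

The optimum lies where -12s - 9t = -94 and 3s - 3t = 81.
Solving simultaneously gives s = 337/21, t = -230/21.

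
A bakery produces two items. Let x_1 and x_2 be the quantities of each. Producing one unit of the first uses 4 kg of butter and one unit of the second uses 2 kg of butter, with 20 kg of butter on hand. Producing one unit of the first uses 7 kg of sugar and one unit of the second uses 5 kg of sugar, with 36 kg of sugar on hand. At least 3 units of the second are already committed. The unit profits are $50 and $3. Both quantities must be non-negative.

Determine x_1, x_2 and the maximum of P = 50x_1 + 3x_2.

x_1 = 3, x_2 = 3, maximum P = 159

Extreme points and P = 50x_1 + 3x_2:
  (0, 36/5) → P = 108/5
  (0, 3) → P = 9
  (3, 3) → P = 159

At the optimal vertex, 7x_1 + 5x_2 = 36 and x_2 = 3.
Solving simultaneously gives x_1 = 3, x_2 = 3.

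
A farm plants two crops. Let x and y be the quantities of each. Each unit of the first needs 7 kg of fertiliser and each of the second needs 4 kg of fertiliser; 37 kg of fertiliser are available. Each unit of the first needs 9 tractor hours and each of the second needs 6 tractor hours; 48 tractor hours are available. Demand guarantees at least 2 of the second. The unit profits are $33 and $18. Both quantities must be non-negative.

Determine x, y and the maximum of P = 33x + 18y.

Vertices and P = 33x + 18y:
  (0, 8) → P = 144
  (0, 2) → P = 36
  (4, 2) → P = 168

x = 4, y = 2, maximum P = 168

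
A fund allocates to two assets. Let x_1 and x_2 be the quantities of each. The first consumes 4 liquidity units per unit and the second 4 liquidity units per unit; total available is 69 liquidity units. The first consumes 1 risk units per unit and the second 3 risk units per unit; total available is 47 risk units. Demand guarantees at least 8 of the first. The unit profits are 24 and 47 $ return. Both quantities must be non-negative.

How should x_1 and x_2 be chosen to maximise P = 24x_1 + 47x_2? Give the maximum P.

Vertices and P = 24x_1 + 47x_2:
  (69/4, 0) → P = 414
  (8, 0) → P = 192
  (8, 37/4) → P = 2507/4

At the optimal vertex, 4x_1 + 4x_2 = 69 and x_1 = 8.
Solving simultaneously gives x_1 = 8, x_2 = 37/4.

x_1 = 8, x_2 = 37/4, maximum P = 2507/4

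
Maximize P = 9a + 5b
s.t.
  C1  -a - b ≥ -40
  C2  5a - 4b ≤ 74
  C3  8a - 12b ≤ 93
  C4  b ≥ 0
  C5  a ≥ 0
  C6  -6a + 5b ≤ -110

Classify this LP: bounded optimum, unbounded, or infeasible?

The boundaries -a - b = -40 and 5a - 4b = 74 meet at (26, 14), but that point violates -6a + 5b ≤ -110. Every candidate vertex is excluded by some other constraint, so the feasible region is empty.

infeasible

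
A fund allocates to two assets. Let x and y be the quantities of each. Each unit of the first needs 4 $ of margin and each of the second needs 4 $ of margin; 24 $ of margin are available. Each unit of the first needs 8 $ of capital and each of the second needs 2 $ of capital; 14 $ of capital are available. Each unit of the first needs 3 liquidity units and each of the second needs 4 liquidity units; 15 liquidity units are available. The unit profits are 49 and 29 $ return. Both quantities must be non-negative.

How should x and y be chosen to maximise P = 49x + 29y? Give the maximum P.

Extreme points and P = 49x + 29y:
  (0, 0) → P = 0
  (0, 15/4) → P = 435/4
  (7/4, 0) → P = 343/4
  (1, 3) → P = 136

The binding constraints are 8x + 2y = 14 and 3x + 4y = 15.
Solving simultaneously gives x = 1, y = 3.

x = 1, y = 3, maximum P = 136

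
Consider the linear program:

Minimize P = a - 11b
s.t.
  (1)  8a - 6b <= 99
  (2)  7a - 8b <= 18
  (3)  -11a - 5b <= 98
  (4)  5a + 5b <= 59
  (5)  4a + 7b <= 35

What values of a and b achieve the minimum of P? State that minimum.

a = -287/19, b = 259/19, minimum P = -3136/19

Corner points and P = a - 11b:
  (-694/123, -884/123) → P = 3010/41
  (406/81, 173/81) → P = -499/27
  (-287/19, 259/19) → P = -3136/19

At the optimal vertex, -11a - 5b = 98 and 4a + 7b = 35.
Solving simultaneously gives a = -287/19, b = 259/19.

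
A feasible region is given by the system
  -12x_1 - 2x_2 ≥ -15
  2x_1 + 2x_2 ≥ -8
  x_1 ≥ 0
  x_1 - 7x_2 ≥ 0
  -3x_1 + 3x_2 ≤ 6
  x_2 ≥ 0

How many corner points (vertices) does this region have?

3

Of the 15 pairwise boundary intersections, those satisfying every inequality are:
  (105/86, 15/86)
  (5/4, 0)
  (0, 0)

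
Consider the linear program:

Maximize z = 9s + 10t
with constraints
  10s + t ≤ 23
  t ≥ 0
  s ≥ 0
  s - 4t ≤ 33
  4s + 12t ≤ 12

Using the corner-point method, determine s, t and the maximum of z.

Corner points and z = 9s + 10t:
  (23/10, 0) → z = 207/10
  (66/29, 7/29) → z = 664/29
  (0, 0) → z = 0
  (0, 1) → z = 10

At the optimal vertex, 10s + t = 23 and 4s + 12t = 12.
Solving simultaneously gives s = 66/29, t = 7/29.

s = 66/29, t = 7/29, maximum z = 664/29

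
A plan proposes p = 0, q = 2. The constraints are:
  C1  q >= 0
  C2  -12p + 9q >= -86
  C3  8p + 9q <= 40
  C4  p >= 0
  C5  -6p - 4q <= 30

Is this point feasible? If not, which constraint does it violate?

feasible

C1: 2 ≥ 0 ✓
C2: 18 ≥ -86 ✓
C3: 18 ≤ 40 ✓
C4: 0 ≥ 0 ✓
C5: -8 ≤ 30 ✓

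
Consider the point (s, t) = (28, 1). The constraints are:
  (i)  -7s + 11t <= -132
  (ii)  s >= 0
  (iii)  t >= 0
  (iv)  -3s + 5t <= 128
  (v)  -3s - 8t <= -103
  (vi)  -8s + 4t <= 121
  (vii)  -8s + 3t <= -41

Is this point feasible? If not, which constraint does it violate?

not feasible — violates (v)

Constraint (v): -3s - 8t = -92, which is not ≤ -103. All other constraints are satisfied.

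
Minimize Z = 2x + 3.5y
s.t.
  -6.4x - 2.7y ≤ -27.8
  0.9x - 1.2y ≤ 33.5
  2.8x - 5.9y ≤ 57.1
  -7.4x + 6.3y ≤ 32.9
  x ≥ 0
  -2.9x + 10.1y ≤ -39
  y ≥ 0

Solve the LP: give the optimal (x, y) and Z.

Feasible corners and Z = 2x + 3.5y:
  (34661/1117, 5639/1117) → Z = 178117/2234
  (571/28, 0) → Z = 571/14
  (390/29, 0) → Z = 780/29

The binding constraints are -2.9x + 10.1y = -39 and y = 0.
Solving simultaneously gives x = 390/29, y = 0.

x = 390/29, y = 0, minimum Z = 780/29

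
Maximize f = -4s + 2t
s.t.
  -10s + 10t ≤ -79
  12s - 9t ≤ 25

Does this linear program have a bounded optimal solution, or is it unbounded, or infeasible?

From the feasible point (-461/30, -349/15), moving in the direction (-9, -12) keeps every constraint satisfied while f increases without bound.

unbounded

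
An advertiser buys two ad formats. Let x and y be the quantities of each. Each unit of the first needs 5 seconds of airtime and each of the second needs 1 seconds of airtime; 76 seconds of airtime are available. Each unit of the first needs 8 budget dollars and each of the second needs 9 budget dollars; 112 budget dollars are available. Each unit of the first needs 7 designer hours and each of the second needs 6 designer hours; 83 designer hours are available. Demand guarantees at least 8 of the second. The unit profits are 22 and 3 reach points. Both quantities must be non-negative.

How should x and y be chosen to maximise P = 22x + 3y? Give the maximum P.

x = 5, y = 8, maximum P = 134

Corner points and P = 22x + 3y:
  (0, 112/9) → P = 112/3
  (0, 8) → P = 24
  (5, 8) → P = 134

The optimum lies where 8x + 9y = 112 and 7x + 6y = 83.
Solving simultaneously gives x = 5, y = 8.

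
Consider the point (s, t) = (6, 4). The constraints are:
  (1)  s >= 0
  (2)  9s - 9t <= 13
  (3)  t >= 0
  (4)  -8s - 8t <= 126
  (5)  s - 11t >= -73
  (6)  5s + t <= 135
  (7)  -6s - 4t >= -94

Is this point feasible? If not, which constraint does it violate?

not feasible — violates (2)

Constraint (2): 9s - 9t = 18, which is not ≤ 13. All other constraints are satisfied.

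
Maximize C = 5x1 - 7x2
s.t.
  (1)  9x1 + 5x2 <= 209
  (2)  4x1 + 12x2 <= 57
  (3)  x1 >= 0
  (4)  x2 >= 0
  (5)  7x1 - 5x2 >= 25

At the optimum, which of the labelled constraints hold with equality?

(2) and (4)

Extreme points and C = 5x1 - 7x2:
  (57/4, 0) → C = 285/4
  (45/8, 23/8) → C = 8
  (25/7, 0) → C = 125/7

The maximum is at (57/4, 0). Substituting into each constraint, equality holds for (2) and (4); the remaining constraints have slack.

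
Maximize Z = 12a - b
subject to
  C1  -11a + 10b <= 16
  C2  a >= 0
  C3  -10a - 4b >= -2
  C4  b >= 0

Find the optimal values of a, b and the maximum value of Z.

a = 1/5, b = 0, maximum Z = 12/5

Vertices and Z = 12a - b:
  (0, 1/2) → Z = -1/2
  (0, 0) → Z = 0
  (1/5, 0) → Z = 12/5

At the optimal vertex, -10a - 4b = -2 and b = 0.
Solving simultaneously gives a = 1/5, b = 0.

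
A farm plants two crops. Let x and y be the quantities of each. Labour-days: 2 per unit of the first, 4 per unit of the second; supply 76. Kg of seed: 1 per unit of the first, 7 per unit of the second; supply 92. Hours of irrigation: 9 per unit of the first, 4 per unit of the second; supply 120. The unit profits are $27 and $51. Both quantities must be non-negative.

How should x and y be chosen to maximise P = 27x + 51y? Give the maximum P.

x = 8, y = 12, maximum P = 828

Vertices and P = 27x + 51y:
  (0, 0) → P = 0
  (0, 92/7) → P = 4692/7
  (40/3, 0) → P = 360
  (8, 12) → P = 828

The binding constraints are x + 7y = 92 and 9x + 4y = 120.
Solving simultaneously gives x = 8, y = 12.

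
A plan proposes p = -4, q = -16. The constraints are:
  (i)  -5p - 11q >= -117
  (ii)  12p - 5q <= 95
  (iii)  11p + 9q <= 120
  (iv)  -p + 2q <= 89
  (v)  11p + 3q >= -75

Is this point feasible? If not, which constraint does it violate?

not feasible — violates (v)

Constraint (v): 11p + 3q = -92, which is not ≥ -75. All other constraints are satisfied.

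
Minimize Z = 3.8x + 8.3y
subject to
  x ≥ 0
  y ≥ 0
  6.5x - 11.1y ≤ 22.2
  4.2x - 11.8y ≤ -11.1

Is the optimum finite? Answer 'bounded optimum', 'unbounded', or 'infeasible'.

bounded optimum

Extreme points and Z = 3.8x + 8.3y:
  (0, 111/118) → Z = 9213/1180
  (38517/3008, 16539/3008) → Z = 2836383/30080
The feasible region has finitely many vertices and no improving ray; the minimum is 9213/1180 at (0, 111/118).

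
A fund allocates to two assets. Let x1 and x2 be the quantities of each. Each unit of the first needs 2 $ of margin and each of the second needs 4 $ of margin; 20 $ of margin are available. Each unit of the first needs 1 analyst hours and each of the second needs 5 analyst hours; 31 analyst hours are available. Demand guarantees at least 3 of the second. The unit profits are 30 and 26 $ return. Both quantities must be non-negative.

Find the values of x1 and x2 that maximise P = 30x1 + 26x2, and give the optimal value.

x1 = 4, x2 = 3, maximum P = 198

Vertices and P = 30x1 + 26x2:
  (0, 5) → P = 130
  (0, 3) → P = 78
  (4, 3) → P = 198

The optimum lies where 2x1 + 4x2 = 20 and x2 = 3.
Solving simultaneously gives x1 = 4, x2 = 3.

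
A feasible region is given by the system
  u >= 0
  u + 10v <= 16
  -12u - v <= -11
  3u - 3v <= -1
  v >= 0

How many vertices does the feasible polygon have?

Of the 10 pairwise boundary intersections, those satisfying every inequality are:
  (94/119, 181/119)
  (38/33, 49/33)
  (32/39, 15/13)

3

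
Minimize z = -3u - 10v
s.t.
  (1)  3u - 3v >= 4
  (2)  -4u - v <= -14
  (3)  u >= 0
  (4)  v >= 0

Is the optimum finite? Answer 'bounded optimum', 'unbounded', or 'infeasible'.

From the feasible point (46/15, 26/15), moving in the direction (3, 3) keeps every constraint satisfied while z decreases without bound.

unbounded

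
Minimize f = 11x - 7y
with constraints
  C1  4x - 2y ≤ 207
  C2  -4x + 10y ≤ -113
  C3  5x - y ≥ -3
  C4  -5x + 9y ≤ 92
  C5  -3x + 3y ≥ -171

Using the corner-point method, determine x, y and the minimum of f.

Corner points and f = 11x - 7y:
  (461/8, 47/4) → f = 4413/8
  (93/2, -21/2) → f = 585
  (-143/46, -577/46) → f = 1233/23
  (-15, -72) → f = 339

x = -143/46, y = -577/46, minimum f = 1233/23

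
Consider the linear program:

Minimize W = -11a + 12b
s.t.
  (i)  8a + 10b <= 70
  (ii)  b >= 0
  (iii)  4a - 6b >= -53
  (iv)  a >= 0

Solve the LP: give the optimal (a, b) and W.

Corner points and W = -11a + 12b:
  (35/4, 0) → W = -385/4
  (0, 7) → W = 84
  (0, 0) → W = 0

a = 35/4, b = 0, minimum W = -385/4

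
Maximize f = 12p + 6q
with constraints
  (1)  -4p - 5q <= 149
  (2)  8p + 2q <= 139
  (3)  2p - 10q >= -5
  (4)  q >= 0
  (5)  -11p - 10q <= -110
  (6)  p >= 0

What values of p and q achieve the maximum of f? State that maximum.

p = 115/7, q = 53/14, maximum f = 1539/7

The optimum lies where 8p + 2q = 139 and 2p - 10q = -5.
Solving simultaneously gives p = 115/7, q = 53/14.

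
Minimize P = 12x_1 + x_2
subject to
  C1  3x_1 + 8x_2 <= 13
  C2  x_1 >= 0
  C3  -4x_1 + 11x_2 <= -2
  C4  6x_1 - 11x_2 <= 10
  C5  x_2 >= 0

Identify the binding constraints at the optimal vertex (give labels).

Vertices and P = 12x_1 + x_2:
  (159/65, 46/65) → P = 1954/65
  (223/81, 16/27) → P = 908/27
  (1/2, 0) → P = 6
  (5/3, 0) → P = 20

The minimum is at (1/2, 0). Substituting into each constraint, equality holds for C3 and C5; the remaining constraints have slack.

C3 and C5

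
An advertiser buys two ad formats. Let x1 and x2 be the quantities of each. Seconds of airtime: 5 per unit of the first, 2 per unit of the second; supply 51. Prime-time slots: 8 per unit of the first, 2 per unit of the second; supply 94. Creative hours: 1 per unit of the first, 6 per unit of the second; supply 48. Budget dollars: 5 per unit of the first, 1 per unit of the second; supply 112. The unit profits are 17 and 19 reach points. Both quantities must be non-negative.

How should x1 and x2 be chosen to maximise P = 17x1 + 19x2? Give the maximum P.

Vertices and P = 17x1 + 19x2:
  (0, 0) → P = 0
  (0, 8) → P = 152
  (51/5, 0) → P = 867/5
  (15/2, 27/4) → P = 1023/4

x1 = 15/2, x2 = 27/4, maximum P = 1023/4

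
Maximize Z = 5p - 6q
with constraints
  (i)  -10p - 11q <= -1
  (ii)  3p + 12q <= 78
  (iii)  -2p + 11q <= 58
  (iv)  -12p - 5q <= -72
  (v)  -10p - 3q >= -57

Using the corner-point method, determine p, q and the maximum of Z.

Vertices and Z = 5p - 6q:
  (158/43, 240/43) → Z = -650/43
  (150/37, 203/37) → Z = -468/37
  (69/14, 18/7) → Z = 129/14

p = 69/14, q = 18/7, maximum Z = 129/14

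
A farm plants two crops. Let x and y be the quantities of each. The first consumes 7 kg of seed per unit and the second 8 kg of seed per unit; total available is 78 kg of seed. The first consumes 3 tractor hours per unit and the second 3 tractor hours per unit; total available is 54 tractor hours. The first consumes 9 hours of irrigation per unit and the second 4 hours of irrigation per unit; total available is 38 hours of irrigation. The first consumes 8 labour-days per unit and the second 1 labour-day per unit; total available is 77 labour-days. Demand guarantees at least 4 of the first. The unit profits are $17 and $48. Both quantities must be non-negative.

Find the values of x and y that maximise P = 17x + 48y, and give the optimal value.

x = 4, y = 1/2, maximum P = 92

Extreme points and P = 17x + 48y:
  (38/9, 0) → P = 646/9
  (4, 0) → P = 68
  (4, 1/2) → P = 92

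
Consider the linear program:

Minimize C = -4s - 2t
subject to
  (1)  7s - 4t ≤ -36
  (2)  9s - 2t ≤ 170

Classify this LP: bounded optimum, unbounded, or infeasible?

From the feasible point (376/11, 757/11), moving in the direction (2, 9) keeps every constraint satisfied while C decreases without bound.

unbounded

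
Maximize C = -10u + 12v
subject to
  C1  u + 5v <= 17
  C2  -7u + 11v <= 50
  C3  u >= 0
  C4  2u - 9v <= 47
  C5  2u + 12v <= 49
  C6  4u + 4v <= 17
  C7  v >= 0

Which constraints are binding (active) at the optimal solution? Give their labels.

C1 and C3

Vertices and C = -10u + 12v:
  (0, 17/5) → C = 204/5
  (17/16, 51/16) → C = 221/8
  (0, 0) → C = 0
  (17/4, 0) → C = -85/2

The maximum is at (0, 17/5). Substituting into each constraint, equality holds for C1 and C3; the remaining constraints have slack.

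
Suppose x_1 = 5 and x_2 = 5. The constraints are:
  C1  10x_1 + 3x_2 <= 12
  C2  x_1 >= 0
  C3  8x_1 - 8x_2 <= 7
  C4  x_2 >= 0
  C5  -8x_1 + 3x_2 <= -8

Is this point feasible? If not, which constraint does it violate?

not feasible — violates C1

Constraint C1: 10x_1 + 3x_2 = 65, which is not ≤ 12. All other constraints are satisfied.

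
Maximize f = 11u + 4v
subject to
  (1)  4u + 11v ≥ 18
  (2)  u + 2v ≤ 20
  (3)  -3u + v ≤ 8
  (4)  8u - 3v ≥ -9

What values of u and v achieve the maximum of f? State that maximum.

Feasible corners and f = 11u + 4v:
  (184/3, -62/3) → f = 592
  (-9/20, 9/5) → f = 9/4
  (42/19, 169/19) → f = 1138/19

u = 184/3, v = -62/3, maximum f = 592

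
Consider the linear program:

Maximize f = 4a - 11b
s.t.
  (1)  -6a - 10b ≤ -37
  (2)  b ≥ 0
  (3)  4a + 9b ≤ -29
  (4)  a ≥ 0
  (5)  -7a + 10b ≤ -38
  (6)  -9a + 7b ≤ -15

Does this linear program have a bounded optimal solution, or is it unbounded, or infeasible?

The boundaries -6a - 10b = -37 and b = 0 meet at (37/6, 0), but that point violates 4a + 9b ≤ -29. Every candidate vertex is excluded by some other constraint, so the feasible region is empty.

infeasible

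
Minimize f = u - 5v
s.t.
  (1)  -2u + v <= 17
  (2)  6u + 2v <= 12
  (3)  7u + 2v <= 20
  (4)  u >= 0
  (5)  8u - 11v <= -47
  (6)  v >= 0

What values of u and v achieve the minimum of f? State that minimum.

u = 0, v = 6, minimum f = -30

Feasible corners and f = u - 5v:
  (0, 6) → f = -30
  (19/41, 189/41) → f = -926/41
  (0, 47/11) → f = -235/11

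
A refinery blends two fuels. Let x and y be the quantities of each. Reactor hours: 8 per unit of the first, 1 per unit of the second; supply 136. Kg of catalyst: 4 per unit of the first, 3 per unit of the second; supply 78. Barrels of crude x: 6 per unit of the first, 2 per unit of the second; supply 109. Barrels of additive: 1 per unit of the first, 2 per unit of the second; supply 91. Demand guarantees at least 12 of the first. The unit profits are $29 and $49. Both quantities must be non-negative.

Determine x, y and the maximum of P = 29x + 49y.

Feasible corners and P = 29x + 49y:
  (17, 0) → P = 493
  (12, 0) → P = 348
  (33/2, 4) → P = 1349/2
  (12, 10) → P = 838

x = 12, y = 10, maximum P = 838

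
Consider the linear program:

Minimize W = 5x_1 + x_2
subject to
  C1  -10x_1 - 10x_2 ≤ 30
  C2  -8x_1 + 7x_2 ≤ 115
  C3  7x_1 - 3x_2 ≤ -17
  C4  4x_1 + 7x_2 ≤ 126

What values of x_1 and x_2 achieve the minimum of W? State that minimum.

x_1 = -136/15, x_2 = 91/15, minimum W = -589/15

Feasible corners and W = 5x_1 + x_2:
  (-136/15, 91/15) → W = -589/15
  (-13/5, -2/5) → W = -67/5
  (11/12, 367/21) → W = 1853/84
  (259/61, 950/61) → W = 2245/61

The optimum lies where -10x_1 - 10x_2 = 30 and -8x_1 + 7x_2 = 115.
Solving simultaneously gives x_1 = -136/15, x_2 = 91/15.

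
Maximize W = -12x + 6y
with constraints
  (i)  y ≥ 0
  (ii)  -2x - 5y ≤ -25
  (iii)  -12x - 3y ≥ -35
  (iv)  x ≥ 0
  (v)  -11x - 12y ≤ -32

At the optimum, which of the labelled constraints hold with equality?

Feasible corners and W = -12x + 6y:
  (50/27, 115/27) → W = 10/3
  (0, 5) → W = 30
  (0, 35/3) → W = 70

The maximum is at (0, 35/3). Substituting into each constraint, equality holds for (iii) and (iv); the remaining constraints have slack.

(iii) and (iv)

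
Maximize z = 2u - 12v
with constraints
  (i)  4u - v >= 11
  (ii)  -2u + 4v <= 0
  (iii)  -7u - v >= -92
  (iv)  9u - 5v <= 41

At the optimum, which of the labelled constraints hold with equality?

Extreme points and z = 2u - 12v:
  (22/7, 11/7) → z = -88/7
  (14/11, -65/11) → z = 808/11
  (82/13, 41/13) → z = -328/13

The maximum is at (14/11, -65/11). Substituting into each constraint, equality holds for (i) and (iv); the remaining constraints have slack.

(i) and (iv)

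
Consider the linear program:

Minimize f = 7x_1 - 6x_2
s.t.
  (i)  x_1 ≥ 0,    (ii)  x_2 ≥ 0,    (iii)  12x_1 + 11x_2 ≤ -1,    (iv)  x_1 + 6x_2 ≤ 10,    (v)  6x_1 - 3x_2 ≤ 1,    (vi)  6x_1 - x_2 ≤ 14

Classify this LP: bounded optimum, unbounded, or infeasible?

infeasible

The boundaries x_1 = 0 and x_2 = 0 meet at (0, 0), but that point violates 12x_1 + 11x_2 ≤ -1. Every candidate vertex is excluded by some other constraint, so the feasible region is empty.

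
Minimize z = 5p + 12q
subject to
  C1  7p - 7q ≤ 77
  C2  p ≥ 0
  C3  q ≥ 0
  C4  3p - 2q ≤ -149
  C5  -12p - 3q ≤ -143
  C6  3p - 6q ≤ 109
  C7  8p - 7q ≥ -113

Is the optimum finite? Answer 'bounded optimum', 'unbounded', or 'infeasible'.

The boundaries 7p - 7q = 77 and -12p - 3q = -143 meet at (176/15, 11/15), but that point violates 3p - 2q ≤ -149. Every candidate vertex is excluded by some other constraint, so the feasible region is empty.

infeasible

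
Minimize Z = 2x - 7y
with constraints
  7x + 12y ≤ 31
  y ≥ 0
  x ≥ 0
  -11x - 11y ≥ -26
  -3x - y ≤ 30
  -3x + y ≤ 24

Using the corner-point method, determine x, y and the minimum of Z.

Corner points and Z = 2x - 7y:
  (0, 0) → Z = 0
  (26/11, 0) → Z = 52/11
  (0, 26/11) → Z = -182/11

The binding constraints are x = 0 and -11x - 11y = -26.
Solving simultaneously gives x = 0, y = 26/11.

x = 0, y = 26/11, minimum Z = -182/11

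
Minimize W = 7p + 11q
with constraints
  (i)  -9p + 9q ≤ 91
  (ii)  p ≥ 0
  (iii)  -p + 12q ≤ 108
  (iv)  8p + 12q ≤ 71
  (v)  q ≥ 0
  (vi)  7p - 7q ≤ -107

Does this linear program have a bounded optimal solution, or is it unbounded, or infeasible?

infeasible

Constraints -9p + 9q ≤ 91 and 7p - 7q ≤ -107 have parallel boundaries but demand opposite sides — no point can satisfy both, so the region is empty.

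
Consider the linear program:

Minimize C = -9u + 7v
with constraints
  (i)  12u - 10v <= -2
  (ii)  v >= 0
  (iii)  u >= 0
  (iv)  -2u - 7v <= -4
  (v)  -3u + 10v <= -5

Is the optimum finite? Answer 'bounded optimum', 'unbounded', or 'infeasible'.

The boundaries 12u - 10v = -2 and -2u - 7v = -4 meet at (1/4, 1/2), but that point violates -3u + 10v ≤ -5. Every candidate vertex is excluded by some other constraint, so the feasible region is empty.

infeasible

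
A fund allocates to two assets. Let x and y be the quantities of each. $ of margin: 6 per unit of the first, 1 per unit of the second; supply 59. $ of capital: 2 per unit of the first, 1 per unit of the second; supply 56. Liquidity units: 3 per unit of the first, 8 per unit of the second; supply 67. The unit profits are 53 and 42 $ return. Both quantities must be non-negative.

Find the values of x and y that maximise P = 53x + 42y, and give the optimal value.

x = 9, y = 5, maximum P = 687

Feasible corners and P = 53x + 42y:
  (0, 0) → P = 0
  (0, 67/8) → P = 1407/4
  (59/6, 0) → P = 3127/6
  (9, 5) → P = 687

The binding constraints are 6x + y = 59 and 3x + 8y = 67.
Solving simultaneously gives x = 9, y = 5.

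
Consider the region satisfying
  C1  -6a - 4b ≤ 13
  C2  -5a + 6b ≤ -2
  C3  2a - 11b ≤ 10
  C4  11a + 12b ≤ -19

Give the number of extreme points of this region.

3

The feasible vertices (each the meet of two boundaries and inside every other half-plane) are:
  (-38/43, -46/43)
  (-5/7, -13/14)
  (-89/145, -148/145)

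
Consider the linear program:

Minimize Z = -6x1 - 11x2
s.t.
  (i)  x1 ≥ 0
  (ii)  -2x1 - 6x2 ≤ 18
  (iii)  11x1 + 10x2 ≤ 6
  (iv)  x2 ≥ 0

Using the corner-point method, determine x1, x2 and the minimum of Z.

x1 = 0, x2 = 3/5, minimum Z = -33/5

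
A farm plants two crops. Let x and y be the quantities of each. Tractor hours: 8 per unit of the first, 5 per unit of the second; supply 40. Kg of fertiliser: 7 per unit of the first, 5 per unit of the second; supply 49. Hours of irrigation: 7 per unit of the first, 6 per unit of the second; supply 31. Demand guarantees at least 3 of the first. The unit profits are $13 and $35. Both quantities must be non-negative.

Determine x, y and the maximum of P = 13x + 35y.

x = 3, y = 5/3, maximum P = 292/3

Corner points and P = 13x + 35y:
  (31/7, 0) → P = 403/7
  (3, 0) → P = 39
  (3, 5/3) → P = 292/3

At the optimal vertex, 7x + 6y = 31 and x = 3.
Solving simultaneously gives x = 3, y = 5/3.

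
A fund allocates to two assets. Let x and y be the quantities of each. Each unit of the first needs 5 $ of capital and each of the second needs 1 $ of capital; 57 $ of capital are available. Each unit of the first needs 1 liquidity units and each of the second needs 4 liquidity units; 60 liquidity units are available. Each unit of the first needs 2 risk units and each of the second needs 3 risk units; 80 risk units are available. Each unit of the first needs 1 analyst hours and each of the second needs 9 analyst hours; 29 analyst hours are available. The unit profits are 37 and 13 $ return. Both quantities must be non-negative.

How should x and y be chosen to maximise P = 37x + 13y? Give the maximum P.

The binding constraints are 5x + y = 57 and x + 9y = 29.
Solving simultaneously gives x = 11, y = 2.

x = 11, y = 2, maximum P = 433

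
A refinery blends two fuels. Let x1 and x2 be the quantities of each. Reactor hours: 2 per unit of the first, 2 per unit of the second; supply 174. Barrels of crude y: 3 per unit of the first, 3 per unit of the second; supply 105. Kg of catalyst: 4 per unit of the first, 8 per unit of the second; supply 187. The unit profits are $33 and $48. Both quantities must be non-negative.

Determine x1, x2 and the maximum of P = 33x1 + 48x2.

x1 = 93/4, x2 = 47/4, maximum P = 5325/4

Corner points and P = 33x1 + 48x2:
  (0, 0) → P = 0
  (0, 187/8) → P = 1122
  (35, 0) → P = 1155
  (93/4, 47/4) → P = 5325/4

The binding constraints are 3x1 + 3x2 = 105 and 4x1 + 8x2 = 187.
Solving simultaneously gives x1 = 93/4, x2 = 47/4.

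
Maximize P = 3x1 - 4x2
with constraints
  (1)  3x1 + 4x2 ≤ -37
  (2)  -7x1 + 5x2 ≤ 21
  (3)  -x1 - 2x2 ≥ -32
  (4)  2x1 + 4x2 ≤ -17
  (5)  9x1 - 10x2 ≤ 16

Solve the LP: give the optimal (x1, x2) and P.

x1 = -58/5, x2 = -301/25, maximum P = 334/25

Vertices and P = 3x1 - 4x2:
  (-269/43, -196/43) → P = -23/43
  (-51/11, -127/22) → P = 101/11
  (-58/5, -301/25) → P = 334/25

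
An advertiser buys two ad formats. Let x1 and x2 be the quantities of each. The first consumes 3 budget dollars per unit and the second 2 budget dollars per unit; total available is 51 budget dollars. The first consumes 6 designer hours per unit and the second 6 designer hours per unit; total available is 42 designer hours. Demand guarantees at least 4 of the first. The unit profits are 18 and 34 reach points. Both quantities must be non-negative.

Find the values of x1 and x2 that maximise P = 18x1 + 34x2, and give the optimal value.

Corner points and P = 18x1 + 34x2:
  (7, 0) → P = 126
  (4, 0) → P = 72
  (4, 3) → P = 174

The optimum lies where 6x1 + 6x2 = 42 and x1 = 4.
Solving simultaneously gives x1 = 4, x2 = 3.

x1 = 4, x2 = 3, maximum P = 174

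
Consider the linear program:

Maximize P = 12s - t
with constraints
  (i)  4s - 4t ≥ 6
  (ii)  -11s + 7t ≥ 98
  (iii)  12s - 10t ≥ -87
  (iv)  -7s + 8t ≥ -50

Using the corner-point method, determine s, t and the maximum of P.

Vertices and P = 12s - t:
  (-217/8, -229/8) → P = -2375/8
  (-38, -79/2) → P = -833/2
  (-378/13, -412/13) → P = -4124/13

The optimum lies where 4s - 4t = 6 and -11s + 7t = 98.
Solving simultaneously gives s = -217/8, t = -229/8.

s = -217/8, t = -229/8, maximum P = -2375/8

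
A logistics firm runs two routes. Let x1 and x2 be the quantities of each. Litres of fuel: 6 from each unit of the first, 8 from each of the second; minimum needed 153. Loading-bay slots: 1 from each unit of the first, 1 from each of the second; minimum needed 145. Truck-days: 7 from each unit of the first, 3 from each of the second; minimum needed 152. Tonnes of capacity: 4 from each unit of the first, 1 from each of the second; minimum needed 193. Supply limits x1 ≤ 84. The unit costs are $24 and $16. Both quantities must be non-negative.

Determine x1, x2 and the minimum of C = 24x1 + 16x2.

Vertices and C = 24x1 + 16x2:
  (0, 193) → C = 3088
  (16, 129) → C = 2448
  (84, 61) → C = 2992
The feasible region is unbounded (it extends along (0, 1)), but C strictly increases along every unbounded feasible direction, so there is no improving ray and the minimum is attained at a vertex.

At the optimal vertex, x1 + x2 = 145 and 4x1 + x2 = 193.
Solving simultaneously gives x1 = 16, x2 = 129.

x1 = 16, x2 = 129, minimum C = 2448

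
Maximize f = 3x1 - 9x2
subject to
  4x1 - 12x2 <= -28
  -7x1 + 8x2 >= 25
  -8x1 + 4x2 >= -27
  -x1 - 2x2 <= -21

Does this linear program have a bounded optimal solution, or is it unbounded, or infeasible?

Corner points and f = 3x1 - 9x2:
  (79/9, 389/36) → f = -851/12
  (59/11, 86/11) → f = -597/11
The feasible region has finitely many vertices and no improving ray; the maximum is -597/11 at (59/11, 86/11).

bounded optimum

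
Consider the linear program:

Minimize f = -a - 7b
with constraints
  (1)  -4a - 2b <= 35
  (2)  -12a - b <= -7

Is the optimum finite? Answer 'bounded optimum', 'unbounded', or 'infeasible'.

unbounded

From the feasible point (49/20, -112/5), moving in the direction (-1, 12) keeps every constraint satisfied while f decreases without bound.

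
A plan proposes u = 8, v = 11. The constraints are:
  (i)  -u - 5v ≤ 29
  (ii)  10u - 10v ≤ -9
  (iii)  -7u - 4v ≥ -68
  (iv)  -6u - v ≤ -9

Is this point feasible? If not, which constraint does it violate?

Constraint (iii): -7u - 4v = -100, which is not ≥ -68. All other constraints are satisfied.

not feasible — violates (iii)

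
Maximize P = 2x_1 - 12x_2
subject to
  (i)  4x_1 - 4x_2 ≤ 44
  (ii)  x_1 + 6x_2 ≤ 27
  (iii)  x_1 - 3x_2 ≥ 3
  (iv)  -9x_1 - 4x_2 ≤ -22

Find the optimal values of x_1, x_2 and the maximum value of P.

Vertices and P = 2x_1 - 12x_2:
  (93/7, 16/7) → P = -6/7
  (66/13, -77/13) → P = 1056/13
  (11, 8/3) → P = -10
  (78/31, -5/31) → P = 216/31

The binding constraints are 4x_1 - 4x_2 = 44 and -9x_1 - 4x_2 = -22.
Solving simultaneously gives x_1 = 66/13, x_2 = -77/13.

x_1 = 66/13, x_2 = -77/13, maximum P = 1056/13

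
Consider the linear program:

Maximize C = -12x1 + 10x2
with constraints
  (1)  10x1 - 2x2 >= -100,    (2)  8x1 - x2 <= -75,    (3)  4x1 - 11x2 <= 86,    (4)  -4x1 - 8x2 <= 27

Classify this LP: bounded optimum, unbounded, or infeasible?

bounded optimum

Vertices and C = -12x1 + 10x2:
  (-25/3, 25/3) → C = 550/3
  (-427/44, 65/44) → C = 2887/22
  (-627/68, 21/17) → C = 123
The feasible region has finitely many vertices and no improving ray; the maximum is 550/3 at (-25/3, 25/3).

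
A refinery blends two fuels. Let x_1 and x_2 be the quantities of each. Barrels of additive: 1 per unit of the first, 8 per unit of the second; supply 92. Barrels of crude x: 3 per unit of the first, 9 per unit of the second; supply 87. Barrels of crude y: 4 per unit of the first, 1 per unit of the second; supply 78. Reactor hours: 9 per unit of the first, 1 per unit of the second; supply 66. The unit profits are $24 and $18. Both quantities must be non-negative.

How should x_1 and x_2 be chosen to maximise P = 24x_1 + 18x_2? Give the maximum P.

x_1 = 13/2, x_2 = 15/2, maximum P = 291

Vertices and P = 24x_1 + 18x_2:
  (0, 0) → P = 0
  (0, 29/3) → P = 174
  (22/3, 0) → P = 176
  (13/2, 15/2) → P = 291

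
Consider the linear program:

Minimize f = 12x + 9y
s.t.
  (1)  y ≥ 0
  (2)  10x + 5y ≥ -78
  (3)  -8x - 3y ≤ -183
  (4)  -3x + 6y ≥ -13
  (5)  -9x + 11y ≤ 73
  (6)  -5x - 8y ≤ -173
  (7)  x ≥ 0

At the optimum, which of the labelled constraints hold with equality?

Feasible corners and f = 12x + 9y:
  (78/5, 97/5) → f = 1809/5
  (135/7, 67/7) → f = 2223/7
  (571/27, 227/27) → f = 2965/9
The feasible region is unbounded (it extends along (11, 9), (2, 1)), but f strictly increases along every unbounded feasible direction, so there is no improving ray and the minimum is attained at a vertex.

The minimum is at (135/7, 67/7). Substituting into each constraint, equality holds for (3) and (6); the remaining constraints have slack.

(3) and (6)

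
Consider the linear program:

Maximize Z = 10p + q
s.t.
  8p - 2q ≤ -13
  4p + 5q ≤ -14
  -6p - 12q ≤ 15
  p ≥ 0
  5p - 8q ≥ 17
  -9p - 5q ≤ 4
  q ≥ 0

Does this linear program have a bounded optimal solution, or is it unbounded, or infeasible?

The boundaries -9p - 5q = 4 and q = 0 meet at (-4/9, 0), but that point violates 8p - 2q ≤ -13. Every candidate vertex is excluded by some other constraint, so the feasible region is empty.

infeasible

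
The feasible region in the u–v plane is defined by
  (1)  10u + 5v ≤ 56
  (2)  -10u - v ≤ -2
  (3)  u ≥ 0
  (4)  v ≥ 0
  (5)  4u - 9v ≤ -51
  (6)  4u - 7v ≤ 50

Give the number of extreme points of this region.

3

The feasible vertices (each the meet of two boundaries and inside every other half-plane) are:
  (0, 56/5)
  (249/110, 367/55)
  (0, 17/3)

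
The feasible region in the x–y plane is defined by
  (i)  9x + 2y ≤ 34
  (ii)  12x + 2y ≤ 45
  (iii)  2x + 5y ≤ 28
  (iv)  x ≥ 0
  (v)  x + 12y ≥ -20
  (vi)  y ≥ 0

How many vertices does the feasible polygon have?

The feasible vertices (each the meet of two boundaries and inside every other half-plane) are:
  (11/3, 1/2)
  (114/41, 184/41)
  (15/4, 0)
  (0, 28/5)
  (0, 0)

5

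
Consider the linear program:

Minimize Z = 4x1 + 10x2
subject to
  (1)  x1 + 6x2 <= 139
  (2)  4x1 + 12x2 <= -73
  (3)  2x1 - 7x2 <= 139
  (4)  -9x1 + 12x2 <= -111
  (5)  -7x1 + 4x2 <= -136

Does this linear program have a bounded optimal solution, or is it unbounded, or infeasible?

bounded optimum

Feasible corners and Z = 4x1 + 10x2:
  (89/4, -27/2) → Z = -46
  (67/5, -211/20) → Z = -519/10
  (396/41, -701/41) → Z = -5426/41
The feasible region has finitely many vertices and no improving ray; the minimum is -5426/41 at (396/41, -701/41).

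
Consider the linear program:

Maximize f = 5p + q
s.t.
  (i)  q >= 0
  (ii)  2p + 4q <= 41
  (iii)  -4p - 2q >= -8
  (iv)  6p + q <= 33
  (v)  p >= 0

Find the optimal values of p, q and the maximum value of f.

Feasible corners and f = 5p + q:
  (2, 0) → f = 10
  (0, 0) → f = 0
  (0, 4) → f = 4

At the optimal vertex, q = 0 and -4p - 2q = -8.
Solving simultaneously gives p = 2, q = 0.

p = 2, q = 0, maximum f = 10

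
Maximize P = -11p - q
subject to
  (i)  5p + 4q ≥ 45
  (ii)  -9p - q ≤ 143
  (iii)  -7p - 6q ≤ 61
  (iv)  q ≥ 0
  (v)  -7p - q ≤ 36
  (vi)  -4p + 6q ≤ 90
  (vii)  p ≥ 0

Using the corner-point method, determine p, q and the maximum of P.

Corner points and P = -11p - q:
  (9, 0) → P = -99
  (0, 45/4) → P = -45/4
  (0, 15) → P = -15
The feasible region is unbounded (it extends along (3, 2), (1, 0)), but P strictly decreases along every unbounded feasible direction, so there is no improving ray and the maximum is attained at a vertex.

p = 0, q = 45/4, maximum P = -45/4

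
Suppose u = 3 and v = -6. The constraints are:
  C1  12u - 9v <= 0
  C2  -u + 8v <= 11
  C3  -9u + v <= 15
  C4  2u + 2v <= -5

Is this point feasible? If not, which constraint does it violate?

Constraint C1: 12u - 9v = 90, which is not ≤ 0. All other constraints are satisfied.

not feasible — violates C1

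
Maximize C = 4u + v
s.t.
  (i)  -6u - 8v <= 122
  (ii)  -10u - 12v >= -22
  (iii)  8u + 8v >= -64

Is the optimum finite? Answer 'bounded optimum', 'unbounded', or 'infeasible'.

Vertices and C = 4u + v:
  (205, -169) → C = 651
  (29, -37) → C = 79
  (-59, 51) → C = -185
The feasible region has finitely many vertices and no improving ray; the maximum is 651 at (205, -169).

bounded optimum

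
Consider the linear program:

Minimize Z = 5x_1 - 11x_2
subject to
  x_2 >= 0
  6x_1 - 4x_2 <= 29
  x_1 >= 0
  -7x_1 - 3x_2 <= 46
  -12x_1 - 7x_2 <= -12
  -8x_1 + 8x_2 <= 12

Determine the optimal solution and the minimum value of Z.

Extreme points and Z = 5x_1 - 11x_2:
  (29/6, 0) → Z = 145/6
  (1, 0) → Z = 5
  (35/2, 19) → Z = -243/2
  (3/38, 30/19) → Z = -645/38

The binding constraints are 6x_1 - 4x_2 = 29 and -8x_1 + 8x_2 = 12.
Solving simultaneously gives x_1 = 35/2, x_2 = 19.

x_1 = 35/2, x_2 = 19, minimum Z = -243/2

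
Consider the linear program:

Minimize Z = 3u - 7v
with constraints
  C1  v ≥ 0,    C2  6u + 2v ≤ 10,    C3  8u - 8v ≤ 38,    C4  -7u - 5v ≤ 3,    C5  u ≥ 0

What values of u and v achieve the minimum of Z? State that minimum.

Feasible corners and Z = 3u - 7v:
  (5/3, 0) → Z = 5
  (0, 0) → Z = 0
  (0, 5) → Z = -35

At the optimal vertex, 6u + 2v = 10 and u = 0.
Solving simultaneously gives u = 0, v = 5.

u = 0, v = 5, minimum Z = -35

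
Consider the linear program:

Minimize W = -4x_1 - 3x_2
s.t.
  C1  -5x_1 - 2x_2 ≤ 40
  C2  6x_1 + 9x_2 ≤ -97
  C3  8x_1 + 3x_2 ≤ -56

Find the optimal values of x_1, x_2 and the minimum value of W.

Extreme points and W = -4x_1 - 3x_2:
  (-166/33, -245/33) → W = 1399/33
  (8, -40) → W = 88
  (-71/18, -220/27) → W = 362/9

The binding constraints are 6x_1 + 9x_2 = -97 and 8x_1 + 3x_2 = -56.
Solving simultaneously gives x_1 = -71/18, x_2 = -220/27.

x_1 = -71/18, x_2 = -220/27, minimum W = 362/9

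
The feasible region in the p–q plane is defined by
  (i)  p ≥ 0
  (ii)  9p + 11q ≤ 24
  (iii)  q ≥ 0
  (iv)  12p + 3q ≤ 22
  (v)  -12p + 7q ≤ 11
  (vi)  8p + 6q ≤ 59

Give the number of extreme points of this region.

Intersecting each pair of boundary lines and keeping only the points that satisfy every inequality leaves:
  (0, 0)
  (0, 11/7)
  (34/21, 6/7)
  (47/195, 129/65)
  (11/6, 0)

5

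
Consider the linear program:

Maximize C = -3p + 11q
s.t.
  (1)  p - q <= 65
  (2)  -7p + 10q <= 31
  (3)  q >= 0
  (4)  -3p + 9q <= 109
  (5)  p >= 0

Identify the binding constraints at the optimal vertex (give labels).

(1) and (4)

Corner points and C = -3p + 11q:
  (65, 0) → C = -195
  (347/3, 152/3) → C = 631/3
  (811/33, 670/33) → C = 4937/33
  (0, 31/10) → C = 341/10
  (0, 0) → C = 0

The maximum is at (347/3, 152/3). Substituting into each constraint, equality holds for (1) and (4); the remaining constraints have slack.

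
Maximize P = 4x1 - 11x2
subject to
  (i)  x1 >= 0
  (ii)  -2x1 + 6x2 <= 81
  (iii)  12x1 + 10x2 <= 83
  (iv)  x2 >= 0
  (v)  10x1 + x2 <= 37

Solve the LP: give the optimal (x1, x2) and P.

x1 = 37/10, x2 = 0, maximum P = 74/5

Feasible corners and P = 4x1 - 11x2:
  (0, 83/10) → P = -913/10
  (0, 0) → P = 0
  (287/88, 193/44) → P = -1549/44
  (37/10, 0) → P = 74/5

The binding constraints are x2 = 0 and 10x1 + x2 = 37.
Solving simultaneously gives x1 = 37/10, x2 = 0.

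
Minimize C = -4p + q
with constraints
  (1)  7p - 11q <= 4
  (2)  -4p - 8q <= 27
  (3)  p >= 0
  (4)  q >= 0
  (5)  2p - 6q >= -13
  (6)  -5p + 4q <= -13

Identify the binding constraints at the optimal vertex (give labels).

(1) and (5)

Feasible corners and C = -4p + q:
  (167/20, 99/20) → C = -569/20
  (127/27, 71/27) → C = -437/27
  (65/11, 91/22) → C = -39/2

The minimum is at (167/20, 99/20). Substituting into each constraint, equality holds for (1) and (5); the remaining constraints have slack.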